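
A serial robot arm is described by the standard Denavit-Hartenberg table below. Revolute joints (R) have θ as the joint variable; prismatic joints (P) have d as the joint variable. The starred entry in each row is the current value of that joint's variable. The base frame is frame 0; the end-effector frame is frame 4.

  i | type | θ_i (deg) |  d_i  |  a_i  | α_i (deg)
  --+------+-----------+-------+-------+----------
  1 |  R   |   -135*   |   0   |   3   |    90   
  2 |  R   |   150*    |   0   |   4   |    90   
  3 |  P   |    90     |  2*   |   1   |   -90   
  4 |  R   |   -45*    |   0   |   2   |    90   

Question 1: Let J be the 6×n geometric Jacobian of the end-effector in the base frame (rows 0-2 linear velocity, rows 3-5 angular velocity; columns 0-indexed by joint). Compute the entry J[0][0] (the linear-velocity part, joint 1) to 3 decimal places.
axis z_0 = ẑ; lever o_n−o_0 = (-2.5860,0.8282,4.9568)
cross product → J_v[:, 0] = (-0.8282,-2.5860,0.0000)
J_ω[:, 0] = z_0
entry J[0][0] = -0.8282

-0.828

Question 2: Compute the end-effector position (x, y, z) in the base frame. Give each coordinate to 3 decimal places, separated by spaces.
after link 1: o_1 = (-2.1213, -2.1213, 0.0000)
after link 2: o_2 = (0.3282, 0.3282, 2.0000)
after link 3: o_3 = (-1.0860, 0.3282, 3.7321)
after link 4: o_4 = (-2.5860, 0.8282, 4.9568)

-2.586 0.828 4.957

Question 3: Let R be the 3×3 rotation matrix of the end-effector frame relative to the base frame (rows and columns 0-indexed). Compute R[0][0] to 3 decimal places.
End-effector x-axis (col 0 of R) = (-0.7500,0.2500,0.6124)
R[0][0] = -0.7500

-0.750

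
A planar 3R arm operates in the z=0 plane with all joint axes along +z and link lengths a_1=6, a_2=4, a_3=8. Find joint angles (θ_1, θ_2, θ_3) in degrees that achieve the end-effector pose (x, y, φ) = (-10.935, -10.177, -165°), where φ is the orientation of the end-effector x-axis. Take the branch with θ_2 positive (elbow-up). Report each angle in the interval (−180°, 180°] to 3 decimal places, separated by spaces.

-135.000 59.996 -89.996

wrist centre = target − a_3·(cos φ, sin φ) = (-3.2076, -8.1064)
cos θ_2 = (76.0031−6²−4²)/(2·6·4) = 0.5001; θ_2 = 59.9957° (elbow-up)
β = atan2(-8.1064,-3.2076) = -111.5879°; ψ = atan2(3.4640,8.0003) = 23.4116°
θ_1 = β − ψ = -134.9995°
θ_3 = φ − θ_1 − θ_2 = -89.9961° (wrapped to (-180°,180°])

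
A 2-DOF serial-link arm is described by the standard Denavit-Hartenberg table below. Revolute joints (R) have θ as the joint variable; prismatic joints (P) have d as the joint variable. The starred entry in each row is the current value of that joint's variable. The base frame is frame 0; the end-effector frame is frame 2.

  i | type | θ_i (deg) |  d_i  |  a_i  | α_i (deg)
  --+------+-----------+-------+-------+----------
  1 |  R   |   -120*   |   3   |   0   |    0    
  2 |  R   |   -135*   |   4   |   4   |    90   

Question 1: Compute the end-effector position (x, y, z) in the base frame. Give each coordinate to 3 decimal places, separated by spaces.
-1.035 3.864 7.000

after link 1: o_1 = (0.0000, 0.0000, 3.0000)
after link 2: o_2 = (-1.0353, 3.8637, 7.0000)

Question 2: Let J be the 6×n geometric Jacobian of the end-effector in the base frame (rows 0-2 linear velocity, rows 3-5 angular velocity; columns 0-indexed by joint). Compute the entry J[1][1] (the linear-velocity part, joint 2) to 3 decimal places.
-1.035

axis z_1 = (0.0000,0.0000,1.0000); lever o_n−o_1 = (-1.0353,3.8637,4.0000)
cross product → J_v[:, 1] = (-3.8637,-1.0353,0.0000)
J_ω[:, 1] = z_1
entry J[1][1] = -1.0353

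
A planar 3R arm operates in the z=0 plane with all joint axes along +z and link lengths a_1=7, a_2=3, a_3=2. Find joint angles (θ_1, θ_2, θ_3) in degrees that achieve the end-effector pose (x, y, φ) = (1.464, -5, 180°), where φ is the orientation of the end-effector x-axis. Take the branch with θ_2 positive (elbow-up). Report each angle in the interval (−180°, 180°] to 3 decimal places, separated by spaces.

wrist centre = target − a_3·(cos φ, sin φ) = (3.4640, -5.0000)
cos θ_2 = (36.9993−7²−3²)/(2·7·3) = -0.5000; θ_2 = 120.0011° (elbow-up)
β = atan2(-5.0000,3.4640) = -55.2858°; ψ = atan2(2.5980,5.4999) = 25.2850°
θ_1 = β − ψ = -80.5707°
θ_3 = φ − θ_1 − θ_2 = 140.5696° (wrapped to (-180°,180°])

-80.571 120.001 140.570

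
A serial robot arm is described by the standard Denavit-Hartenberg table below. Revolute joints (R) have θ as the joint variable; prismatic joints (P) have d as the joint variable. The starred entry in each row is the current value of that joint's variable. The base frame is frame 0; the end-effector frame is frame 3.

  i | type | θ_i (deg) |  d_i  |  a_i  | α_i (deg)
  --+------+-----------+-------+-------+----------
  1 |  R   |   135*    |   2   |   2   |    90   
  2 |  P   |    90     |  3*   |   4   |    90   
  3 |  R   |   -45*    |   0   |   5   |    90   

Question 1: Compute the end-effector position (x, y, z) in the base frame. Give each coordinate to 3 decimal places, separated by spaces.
after link 1: o_1 = (-1.4142, 1.4142, 2.0000)
after link 2: o_2 = (0.7071, 3.5355, 6.0000)
after link 3: o_3 = (-1.7929, 1.0355, 9.5355)

-1.793 1.036 9.536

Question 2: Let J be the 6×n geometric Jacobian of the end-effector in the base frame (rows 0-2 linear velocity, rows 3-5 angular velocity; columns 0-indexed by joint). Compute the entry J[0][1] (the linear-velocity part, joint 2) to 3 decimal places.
0.707

prismatic axis z_1 = (0.7071,0.7071,0.0000)
J_v[:, 1] = z_1; J_ω[:, 1] = (0,0,0)
entry J[0][1] = 0.7071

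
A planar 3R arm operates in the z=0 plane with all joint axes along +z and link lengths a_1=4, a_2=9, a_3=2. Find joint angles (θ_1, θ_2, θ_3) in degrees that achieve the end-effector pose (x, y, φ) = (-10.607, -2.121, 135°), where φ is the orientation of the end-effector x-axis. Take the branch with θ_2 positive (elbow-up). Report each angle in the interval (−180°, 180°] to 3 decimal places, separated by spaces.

135.001 89.996 -89.997

wrist centre = target − a_3·(cos φ, sin φ) = (-9.1928, -3.5352)
cos θ_2 = (97.0051−4²−9²)/(2·4·9) = 0.0001; θ_2 = 89.9960° (elbow-up)
β = atan2(-3.5352,-9.1928) = -158.9651°; ψ = atan2(9.0000,4.0006) = 66.0342°
θ_1 = β − ψ = -224.9992°
θ_3 = φ − θ_1 − θ_2 = -89.9968° (wrapped to (-180°,180°])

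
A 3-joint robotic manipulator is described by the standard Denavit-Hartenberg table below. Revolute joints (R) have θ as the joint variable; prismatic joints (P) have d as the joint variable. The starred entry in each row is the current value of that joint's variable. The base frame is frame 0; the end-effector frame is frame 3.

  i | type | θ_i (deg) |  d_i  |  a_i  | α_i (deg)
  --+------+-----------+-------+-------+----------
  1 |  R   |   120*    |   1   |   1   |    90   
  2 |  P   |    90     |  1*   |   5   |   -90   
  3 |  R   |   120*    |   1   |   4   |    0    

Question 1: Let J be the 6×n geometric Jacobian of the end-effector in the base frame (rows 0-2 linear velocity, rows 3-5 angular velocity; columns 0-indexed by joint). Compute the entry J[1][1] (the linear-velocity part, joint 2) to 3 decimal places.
0.500

prismatic axis z_1 = (0.8660,0.5000,0.0000)
J_v[:, 1] = z_1; J_ω[:, 1] = (0,0,0)
entry J[1][1] = 0.5000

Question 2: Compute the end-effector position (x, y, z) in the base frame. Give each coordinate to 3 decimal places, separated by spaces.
-2.134 -1.232 4.000

after link 1: o_1 = (-0.5000, 0.8660, 1.0000)
after link 2: o_2 = (0.3660, 1.3660, 6.0000)
after link 3: o_3 = (-2.1340, -1.2321, 4.0000)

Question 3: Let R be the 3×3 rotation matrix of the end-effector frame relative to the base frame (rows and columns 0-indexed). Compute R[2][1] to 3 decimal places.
-0.866

End-effector y-axis (col 1 of R) = (0.4330,0.2500,-0.8660)
R[2][1] = -0.8660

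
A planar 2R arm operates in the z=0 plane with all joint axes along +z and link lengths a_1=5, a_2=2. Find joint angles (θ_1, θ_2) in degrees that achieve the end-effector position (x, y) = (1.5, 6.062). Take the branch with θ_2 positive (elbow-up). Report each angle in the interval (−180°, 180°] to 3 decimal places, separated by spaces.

cos θ_2 = (38.9978−5²−2²)/(2·5·2) = 0.4999; θ_2 = 60.0071° (elbow-up)
β = atan2(6.0620,1.5000) = 76.1017°; ψ = atan2(1.7322,5.9998) = 16.1038°
θ_1 = β − ψ = 59.9980°

59.998 60.007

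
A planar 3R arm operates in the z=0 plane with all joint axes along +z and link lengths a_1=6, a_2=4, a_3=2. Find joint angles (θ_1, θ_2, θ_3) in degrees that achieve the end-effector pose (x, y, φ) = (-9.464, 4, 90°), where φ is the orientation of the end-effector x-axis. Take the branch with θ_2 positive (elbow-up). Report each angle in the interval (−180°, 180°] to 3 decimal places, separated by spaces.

156.133 30.005 -96.138

wrist centre = target − a_3·(cos φ, sin φ) = (-9.4640, 2.0000)
cos θ_2 = (93.5673−6²−4²)/(2·6·4) = 0.8660; θ_2 = 30.0046° (elbow-up)
β = atan2(2.0000,-9.4640) = 168.0674°; ψ = atan2(2.0003,9.4639) = 11.9343°
θ_1 = β − ψ = 156.1331°
θ_3 = φ − θ_1 − θ_2 = -96.1377° (wrapped to (-180°,180°])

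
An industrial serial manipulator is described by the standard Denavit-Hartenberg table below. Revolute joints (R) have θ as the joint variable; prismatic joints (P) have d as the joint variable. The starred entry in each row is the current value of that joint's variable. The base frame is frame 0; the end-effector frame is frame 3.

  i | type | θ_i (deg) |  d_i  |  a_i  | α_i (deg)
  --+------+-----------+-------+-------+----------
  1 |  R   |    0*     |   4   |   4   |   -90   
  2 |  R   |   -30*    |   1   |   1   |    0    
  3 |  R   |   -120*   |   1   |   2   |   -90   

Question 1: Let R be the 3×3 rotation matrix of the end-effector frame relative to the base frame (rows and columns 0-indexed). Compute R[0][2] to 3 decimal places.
0.500

End-effector z-axis (col 2 of R) = (0.5000,0.0000,0.8660)
R[0][2] = 0.5000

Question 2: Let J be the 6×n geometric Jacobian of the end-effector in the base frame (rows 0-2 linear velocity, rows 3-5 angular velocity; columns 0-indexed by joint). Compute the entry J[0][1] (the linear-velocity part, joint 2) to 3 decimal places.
axis z_1 = (0.0000,1.0000,0.0000); lever o_n−o_1 = (-0.8660,2.0000,1.5000)
cross product → J_v[:, 1] = (1.5000,-0.0000,0.8660)
J_ω[:, 1] = z_1
entry J[0][1] = 1.5000

1.500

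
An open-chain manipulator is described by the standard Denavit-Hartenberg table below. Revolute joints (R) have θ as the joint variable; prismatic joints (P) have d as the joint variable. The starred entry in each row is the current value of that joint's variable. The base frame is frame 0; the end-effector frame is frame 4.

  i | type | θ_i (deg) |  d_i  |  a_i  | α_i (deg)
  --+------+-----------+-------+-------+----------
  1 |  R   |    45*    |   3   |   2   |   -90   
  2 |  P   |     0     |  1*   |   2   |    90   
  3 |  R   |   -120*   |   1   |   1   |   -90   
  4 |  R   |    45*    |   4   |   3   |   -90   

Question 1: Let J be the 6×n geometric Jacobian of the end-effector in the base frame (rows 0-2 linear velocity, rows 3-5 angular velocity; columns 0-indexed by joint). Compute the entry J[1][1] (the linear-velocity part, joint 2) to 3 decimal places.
0.707

prismatic axis z_1 = (-0.7071,0.7071,0.0000)
J_v[:, 1] = z_1; J_ω[:, 1] = (0,0,0)
entry J[1][1] = 0.7071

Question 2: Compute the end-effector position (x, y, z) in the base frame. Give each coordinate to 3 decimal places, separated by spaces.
after link 1: o_1 = (1.4142, 1.4142, 3.0000)
after link 2: o_2 = (2.1213, 3.5355, 3.0000)
after link 3: o_3 = (2.3801, 2.5696, 4.0000)
after link 4: o_4 = (6.7929, 1.5558, 1.8787)

6.793 1.556 1.879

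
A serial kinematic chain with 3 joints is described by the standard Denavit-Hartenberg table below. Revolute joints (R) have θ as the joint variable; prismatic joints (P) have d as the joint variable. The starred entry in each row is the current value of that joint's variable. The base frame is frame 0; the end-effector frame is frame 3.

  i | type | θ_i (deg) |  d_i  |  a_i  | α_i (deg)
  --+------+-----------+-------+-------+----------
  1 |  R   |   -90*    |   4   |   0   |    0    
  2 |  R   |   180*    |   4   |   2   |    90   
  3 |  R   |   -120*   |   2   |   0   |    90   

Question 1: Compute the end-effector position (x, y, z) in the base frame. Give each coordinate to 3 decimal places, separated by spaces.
2.000 2.000 8.000

after link 1: o_1 = (0.0000, 0.0000, 4.0000)
after link 2: o_2 = (0.0000, 2.0000, 8.0000)
after link 3: o_3 = (2.0000, 2.0000, 8.0000)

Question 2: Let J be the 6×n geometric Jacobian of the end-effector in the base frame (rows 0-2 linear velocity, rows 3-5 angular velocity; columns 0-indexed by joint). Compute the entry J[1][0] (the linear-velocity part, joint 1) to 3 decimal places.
2.000

axis z_0 = ẑ; lever o_n−o_0 = (2.0000,2.0000,8.0000)
cross product → J_v[:, 0] = (-2.0000,2.0000,0.0000)
J_ω[:, 0] = z_0
entry J[1][0] = 2.0000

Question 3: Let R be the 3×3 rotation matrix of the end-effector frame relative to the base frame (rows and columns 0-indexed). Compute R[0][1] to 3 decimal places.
End-effector y-axis (col 1 of R) = (1.0000,-0.0000,0.0000)
R[0][1] = 1.0000

1.000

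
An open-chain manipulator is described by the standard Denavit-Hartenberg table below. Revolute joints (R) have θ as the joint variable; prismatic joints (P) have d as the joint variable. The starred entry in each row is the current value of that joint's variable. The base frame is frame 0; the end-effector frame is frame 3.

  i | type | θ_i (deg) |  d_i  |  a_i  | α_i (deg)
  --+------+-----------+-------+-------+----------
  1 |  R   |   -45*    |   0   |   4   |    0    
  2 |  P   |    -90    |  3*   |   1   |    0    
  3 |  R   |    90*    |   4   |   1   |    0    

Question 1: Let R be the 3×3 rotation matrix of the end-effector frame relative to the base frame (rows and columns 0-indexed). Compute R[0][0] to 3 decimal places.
End-effector x-axis (col 0 of R) = (0.7071,-0.7071,0.0000)
R[0][0] = 0.7071

0.707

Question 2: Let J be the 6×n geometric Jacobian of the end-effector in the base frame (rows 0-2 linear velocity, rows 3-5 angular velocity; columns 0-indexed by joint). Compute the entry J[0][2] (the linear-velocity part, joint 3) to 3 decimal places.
0.707

axis z_2 = (0.0000,0.0000,1.0000); lever o_n−o_2 = (0.7071,-0.7071,4.0000)
cross product → J_v[:, 2] = (0.7071,0.7071,-0.0000)
J_ω[:, 2] = z_2
entry J[0][2] = 0.7071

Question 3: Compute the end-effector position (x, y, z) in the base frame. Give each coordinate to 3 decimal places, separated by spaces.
2.828 -4.243 7.000

after link 1: o_1 = (2.8284, -2.8284, 0.0000)
after link 2: o_2 = (2.1213, -3.5355, 3.0000)
after link 3: o_3 = (2.8284, -4.2426, 7.0000)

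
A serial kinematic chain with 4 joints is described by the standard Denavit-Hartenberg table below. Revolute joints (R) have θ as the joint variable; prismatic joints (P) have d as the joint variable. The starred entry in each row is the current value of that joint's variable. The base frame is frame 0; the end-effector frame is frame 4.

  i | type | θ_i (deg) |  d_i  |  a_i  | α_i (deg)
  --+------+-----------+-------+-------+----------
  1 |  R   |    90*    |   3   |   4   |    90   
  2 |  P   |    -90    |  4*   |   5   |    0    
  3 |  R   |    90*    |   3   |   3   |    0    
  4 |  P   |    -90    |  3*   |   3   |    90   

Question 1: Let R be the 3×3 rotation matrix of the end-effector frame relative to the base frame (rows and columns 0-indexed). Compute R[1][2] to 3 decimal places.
End-effector z-axis (col 2 of R) = (0.0000,-1.0000,-0.0000)
R[1][2] = -1.0000

-1.000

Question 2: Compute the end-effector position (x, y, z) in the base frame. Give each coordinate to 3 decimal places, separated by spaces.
10.000 7.000 -5.000

after link 1: o_1 = (0.0000, 4.0000, 3.0000)
after link 2: o_2 = (4.0000, 4.0000, -2.0000)
after link 3: o_3 = (7.0000, 7.0000, -2.0000)
after link 4: o_4 = (10.0000, 7.0000, -5.0000)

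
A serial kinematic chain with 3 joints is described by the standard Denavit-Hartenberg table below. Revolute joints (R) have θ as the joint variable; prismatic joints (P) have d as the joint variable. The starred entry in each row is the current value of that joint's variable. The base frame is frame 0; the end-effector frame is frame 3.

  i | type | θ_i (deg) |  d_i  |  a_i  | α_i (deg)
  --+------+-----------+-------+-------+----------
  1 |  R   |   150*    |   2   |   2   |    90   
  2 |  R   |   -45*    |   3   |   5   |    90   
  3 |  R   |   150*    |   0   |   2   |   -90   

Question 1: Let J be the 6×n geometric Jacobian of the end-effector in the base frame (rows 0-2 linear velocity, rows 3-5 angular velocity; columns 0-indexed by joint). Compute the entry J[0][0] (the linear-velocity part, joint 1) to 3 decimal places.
axis z_0 = ẑ; lever o_n−o_0 = (-1.7333,5.6195,-0.3108)
cross product → J_v[:, 0] = (-5.6195,-1.7333,0.0000)
J_ω[:, 0] = z_0
entry J[0][0] = -5.6195

-5.619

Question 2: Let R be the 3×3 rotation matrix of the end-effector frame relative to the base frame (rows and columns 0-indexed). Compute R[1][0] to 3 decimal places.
End-effector x-axis (col 0 of R) = (0.7803,0.1268,0.6124)
R[1][0] = 0.1268

0.127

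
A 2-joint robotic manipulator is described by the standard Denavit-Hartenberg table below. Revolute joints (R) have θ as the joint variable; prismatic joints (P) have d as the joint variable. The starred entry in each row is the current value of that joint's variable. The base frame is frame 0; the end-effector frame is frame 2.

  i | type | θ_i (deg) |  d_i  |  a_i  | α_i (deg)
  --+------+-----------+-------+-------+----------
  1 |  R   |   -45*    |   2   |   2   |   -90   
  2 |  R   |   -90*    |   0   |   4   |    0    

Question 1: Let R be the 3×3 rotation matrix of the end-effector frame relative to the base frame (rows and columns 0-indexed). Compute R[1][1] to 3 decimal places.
End-effector y-axis (col 1 of R) = (0.7071,-0.7071,-0.0000)
R[1][1] = -0.7071

-0.707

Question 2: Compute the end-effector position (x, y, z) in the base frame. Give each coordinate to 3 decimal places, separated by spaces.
after link 1: o_1 = (1.4142, -1.4142, 2.0000)
after link 2: o_2 = (1.4142, -1.4142, 6.0000)

1.414 -1.414 6.000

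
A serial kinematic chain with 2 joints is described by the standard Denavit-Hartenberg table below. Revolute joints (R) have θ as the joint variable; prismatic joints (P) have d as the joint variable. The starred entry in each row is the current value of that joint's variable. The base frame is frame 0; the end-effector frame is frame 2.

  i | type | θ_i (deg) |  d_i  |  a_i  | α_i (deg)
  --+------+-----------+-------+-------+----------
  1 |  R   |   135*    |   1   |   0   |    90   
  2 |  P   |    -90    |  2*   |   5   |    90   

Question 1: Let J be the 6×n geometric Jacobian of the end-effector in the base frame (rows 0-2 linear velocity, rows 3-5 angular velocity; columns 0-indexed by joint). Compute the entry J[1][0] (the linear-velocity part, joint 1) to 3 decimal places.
1.414

axis z_0 = ẑ; lever o_n−o_0 = (1.4142,1.4142,-4.0000)
cross product → J_v[:, 0] = (-1.4142,1.4142,0.0000)
J_ω[:, 0] = z_0
entry J[1][0] = 1.4142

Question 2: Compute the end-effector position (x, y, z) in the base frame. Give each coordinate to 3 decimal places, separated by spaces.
1.414 1.414 -4.000

after link 1: o_1 = (0.0000, 0.0000, 1.0000)
after link 2: o_2 = (1.4142, 1.4142, -4.0000)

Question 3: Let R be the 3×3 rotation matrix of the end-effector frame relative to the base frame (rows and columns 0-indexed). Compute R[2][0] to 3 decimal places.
End-effector x-axis (col 0 of R) = (0.0000,0.0000,-1.0000)
R[2][0] = -1.0000

-1.000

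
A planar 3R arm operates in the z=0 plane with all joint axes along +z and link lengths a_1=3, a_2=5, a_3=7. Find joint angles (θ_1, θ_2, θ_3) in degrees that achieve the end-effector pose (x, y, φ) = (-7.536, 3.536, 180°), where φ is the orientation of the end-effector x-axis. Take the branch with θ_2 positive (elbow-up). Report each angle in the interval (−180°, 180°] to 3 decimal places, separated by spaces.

0.018 134.990 44.992

wrist centre = target − a_3·(cos φ, sin φ) = (-0.5360, 3.5360)
cos θ_2 = (12.7906−3²−5²)/(2·3·5) = -0.7070; θ_2 = 134.9897° (elbow-up)
β = atan2(3.5360,-0.5360) = 98.6195°; ψ = atan2(3.5362,-0.5349) = 98.6017°
θ_1 = β − ψ = 0.0178°
θ_3 = φ − θ_1 − θ_2 = 44.9924° (wrapped to (-180°,180°])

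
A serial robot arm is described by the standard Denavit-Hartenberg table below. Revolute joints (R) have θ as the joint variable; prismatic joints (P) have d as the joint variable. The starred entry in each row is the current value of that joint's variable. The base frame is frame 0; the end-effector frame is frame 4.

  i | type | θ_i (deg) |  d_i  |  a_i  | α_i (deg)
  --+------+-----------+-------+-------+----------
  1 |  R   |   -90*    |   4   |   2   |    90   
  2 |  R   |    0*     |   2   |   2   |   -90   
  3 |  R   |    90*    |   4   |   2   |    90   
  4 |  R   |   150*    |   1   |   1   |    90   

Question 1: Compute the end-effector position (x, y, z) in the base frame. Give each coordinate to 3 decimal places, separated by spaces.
after link 1: o_1 = (0.0000, -2.0000, 4.0000)
after link 2: o_2 = (-2.0000, -4.0000, 4.0000)
after link 3: o_3 = (0.0000, -4.0000, 8.0000)
after link 4: o_4 = (-0.8660, -5.0000, 8.5000)

-0.866 -5.000 8.500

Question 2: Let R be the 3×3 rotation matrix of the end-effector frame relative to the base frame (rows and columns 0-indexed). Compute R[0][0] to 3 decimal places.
End-effector x-axis (col 0 of R) = (-0.8660,0.0000,0.5000)
R[0][0] = -0.8660

-0.866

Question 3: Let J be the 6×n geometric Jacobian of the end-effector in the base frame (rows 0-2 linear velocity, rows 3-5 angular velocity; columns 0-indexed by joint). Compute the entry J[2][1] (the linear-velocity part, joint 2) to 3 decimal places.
3.000

axis z_1 = (-1.0000,-0.0000,0.0000); lever o_n−o_1 = (-0.8660,-3.0000,4.5000)
cross product → J_v[:, 1] = (-0.0000,4.5000,3.0000)
J_ω[:, 1] = z_1
entry J[2][1] = 3.0000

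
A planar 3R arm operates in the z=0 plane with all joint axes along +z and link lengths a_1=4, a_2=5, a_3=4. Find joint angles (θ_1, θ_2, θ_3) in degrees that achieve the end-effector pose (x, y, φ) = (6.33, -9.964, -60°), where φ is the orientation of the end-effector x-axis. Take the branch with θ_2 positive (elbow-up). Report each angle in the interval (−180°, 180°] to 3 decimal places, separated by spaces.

wrist centre = target − a_3·(cos φ, sin φ) = (4.3300, -6.4999)
cos θ_2 = (60.9976−4²−5²)/(2·4·5) = 0.4999; θ_2 = 60.0040° (elbow-up)
β = atan2(-6.4999,4.3300) = -56.3299°; ψ = atan2(4.3303,6.4997) = 33.6728°
θ_1 = β − ψ = -90.0027°
θ_3 = φ − θ_1 − θ_2 = -30.0013° (wrapped to (-180°,180°])

-90.003 60.004 -30.001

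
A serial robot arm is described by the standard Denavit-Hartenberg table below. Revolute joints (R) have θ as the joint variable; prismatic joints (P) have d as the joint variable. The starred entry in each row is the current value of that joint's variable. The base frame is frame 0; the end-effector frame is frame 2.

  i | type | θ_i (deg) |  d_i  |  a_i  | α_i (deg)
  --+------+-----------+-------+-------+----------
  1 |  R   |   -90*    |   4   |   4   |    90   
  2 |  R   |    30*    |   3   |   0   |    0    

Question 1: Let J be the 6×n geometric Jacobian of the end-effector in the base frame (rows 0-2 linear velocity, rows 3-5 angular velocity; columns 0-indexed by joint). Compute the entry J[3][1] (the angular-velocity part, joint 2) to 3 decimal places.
axis z_1 = (-1.0000,-0.0000,0.0000); lever o_n−o_1 = (-3.0000,0.0000,0.0000)
cross product → J_v[:, 1] = (-0.0000,-0.0000,-0.0000)
J_ω[:, 1] = z_1
entry J[3][1] = -1.0000

-1.000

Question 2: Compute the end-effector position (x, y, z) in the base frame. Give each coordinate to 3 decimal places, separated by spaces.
after link 1: o_1 = (0.0000, -4.0000, 4.0000)
after link 2: o_2 = (-3.0000, -4.0000, 4.0000)

-3.000 -4.000 4.000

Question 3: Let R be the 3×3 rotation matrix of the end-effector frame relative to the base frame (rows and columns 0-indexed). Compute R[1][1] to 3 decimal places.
0.500

End-effector y-axis (col 1 of R) = (0.0000,0.5000,0.8660)
R[1][1] = 0.5000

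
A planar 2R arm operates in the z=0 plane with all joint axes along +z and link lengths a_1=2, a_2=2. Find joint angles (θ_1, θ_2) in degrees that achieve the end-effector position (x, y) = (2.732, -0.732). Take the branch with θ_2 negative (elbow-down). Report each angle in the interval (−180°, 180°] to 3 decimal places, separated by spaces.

cos θ_2 = (7.9996−2²−2²)/(2·2·2) = -0.0000; θ_2 = -90.0025° (elbow-down)
β = atan2(-0.7320,2.7320) = -14.9993°; ψ = atan2(-2.0000,1.9999) = -45.0013°
θ_1 = β − ψ = 30.0020°

30.002 -90.003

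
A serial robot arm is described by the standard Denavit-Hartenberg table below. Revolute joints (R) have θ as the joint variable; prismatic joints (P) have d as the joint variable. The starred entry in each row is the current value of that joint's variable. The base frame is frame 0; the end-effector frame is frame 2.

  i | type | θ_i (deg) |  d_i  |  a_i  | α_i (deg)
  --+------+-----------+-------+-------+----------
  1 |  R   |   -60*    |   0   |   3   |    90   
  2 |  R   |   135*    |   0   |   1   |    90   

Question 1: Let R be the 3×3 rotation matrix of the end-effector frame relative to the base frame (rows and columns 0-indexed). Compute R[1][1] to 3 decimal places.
End-effector y-axis (col 1 of R) = (-0.8660,-0.5000,0.0000)
R[1][1] = -0.5000

-0.500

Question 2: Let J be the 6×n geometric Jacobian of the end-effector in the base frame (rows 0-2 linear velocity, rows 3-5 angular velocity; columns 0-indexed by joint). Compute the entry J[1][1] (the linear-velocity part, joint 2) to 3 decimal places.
axis z_1 = (-0.8660,-0.5000,0.0000); lever o_n−o_1 = (-0.3536,0.6124,0.7071)
cross product → J_v[:, 1] = (-0.3536,0.6124,-0.7071)
J_ω[:, 1] = z_1
entry J[1][1] = 0.6124

0.612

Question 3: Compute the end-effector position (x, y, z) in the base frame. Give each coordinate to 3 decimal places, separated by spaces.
after link 1: o_1 = (1.5000, -2.5981, 0.0000)
after link 2: o_2 = (1.1464, -1.9857, 0.7071)

1.146 -1.986 0.707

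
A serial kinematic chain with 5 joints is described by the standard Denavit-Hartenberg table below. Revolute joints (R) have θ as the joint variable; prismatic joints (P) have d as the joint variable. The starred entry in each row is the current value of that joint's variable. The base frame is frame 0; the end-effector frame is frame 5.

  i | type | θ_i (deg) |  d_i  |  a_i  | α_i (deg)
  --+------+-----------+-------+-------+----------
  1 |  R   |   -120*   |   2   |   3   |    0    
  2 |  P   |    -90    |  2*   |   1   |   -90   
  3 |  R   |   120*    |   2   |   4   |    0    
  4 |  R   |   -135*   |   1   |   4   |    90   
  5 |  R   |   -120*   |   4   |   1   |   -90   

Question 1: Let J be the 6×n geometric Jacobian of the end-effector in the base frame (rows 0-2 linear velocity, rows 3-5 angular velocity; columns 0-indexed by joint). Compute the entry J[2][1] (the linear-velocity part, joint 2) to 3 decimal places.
1.000

prismatic axis z_1 = (0.0000,0.0000,1.0000)
J_v[:, 1] = z_1; J_ω[:, 1] = (0,0,0)
entry J[2][1] = 1.0000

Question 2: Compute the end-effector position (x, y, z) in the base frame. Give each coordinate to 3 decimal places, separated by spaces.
-3.732 -3.773 5.305

after link 1: o_1 = (-1.5000, -2.5981, 2.0000)
after link 2: o_2 = (-2.3660, -2.0981, 4.0000)
after link 3: o_3 = (-1.6340, -4.8301, 0.5359)
after link 4: o_4 = (-5.4800, -3.7643, 1.5712)
after link 5: o_5 = (-3.7322, -3.7734, 5.3055)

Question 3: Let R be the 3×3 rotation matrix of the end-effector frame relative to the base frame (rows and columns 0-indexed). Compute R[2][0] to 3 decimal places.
End-effector x-axis (col 0 of R) = (0.8513,0.5085,-0.1294)
R[2][0] = -0.1294

-0.129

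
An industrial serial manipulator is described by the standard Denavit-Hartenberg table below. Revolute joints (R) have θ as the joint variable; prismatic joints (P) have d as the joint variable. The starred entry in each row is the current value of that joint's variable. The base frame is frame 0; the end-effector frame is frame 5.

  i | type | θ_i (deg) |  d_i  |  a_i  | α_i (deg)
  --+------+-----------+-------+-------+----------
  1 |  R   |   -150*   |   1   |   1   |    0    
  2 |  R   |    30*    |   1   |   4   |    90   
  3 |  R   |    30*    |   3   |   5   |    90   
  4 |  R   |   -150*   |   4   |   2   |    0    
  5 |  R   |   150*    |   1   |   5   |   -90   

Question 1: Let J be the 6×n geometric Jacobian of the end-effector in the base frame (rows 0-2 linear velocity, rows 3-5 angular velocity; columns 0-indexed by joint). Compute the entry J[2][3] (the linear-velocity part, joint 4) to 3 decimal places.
0.500

axis z_3 = (-0.2500,-0.4330,-0.8660); lever o_n−o_3 = (-1.7990,-5.1160,-2.6962)
cross product → J_v[:, 3] = (-3.2631,0.8840,0.5000)
J_ω[:, 3] = z_3
entry J[2][3] = 0.5000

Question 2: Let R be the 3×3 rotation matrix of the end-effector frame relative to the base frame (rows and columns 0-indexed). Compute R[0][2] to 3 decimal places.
End-effector z-axis (col 2 of R) = (-0.8660,0.5000,0.0000)
R[0][2] = -0.8660

-0.866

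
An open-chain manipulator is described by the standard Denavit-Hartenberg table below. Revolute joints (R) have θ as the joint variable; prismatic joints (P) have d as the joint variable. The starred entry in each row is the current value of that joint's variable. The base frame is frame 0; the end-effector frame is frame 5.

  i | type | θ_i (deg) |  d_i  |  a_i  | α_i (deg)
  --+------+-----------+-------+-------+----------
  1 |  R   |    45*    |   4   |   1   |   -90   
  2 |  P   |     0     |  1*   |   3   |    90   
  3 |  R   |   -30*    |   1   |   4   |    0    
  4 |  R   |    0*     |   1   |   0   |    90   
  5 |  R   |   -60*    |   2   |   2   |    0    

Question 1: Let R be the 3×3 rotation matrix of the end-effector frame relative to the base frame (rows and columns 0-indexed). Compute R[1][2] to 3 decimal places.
-0.966

End-effector z-axis (col 2 of R) = (0.2588,-0.9659,0.0000)
R[1][2] = -0.9659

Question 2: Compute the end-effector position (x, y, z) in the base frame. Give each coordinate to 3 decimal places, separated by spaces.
after link 1: o_1 = (0.7071, 0.7071, 4.0000)
after link 2: o_2 = (2.1213, 3.5355, 4.0000)
after link 3: o_3 = (5.9850, 4.5708, 5.0000)
after link 4: o_4 = (5.9850, 4.5708, 6.0000)
after link 5: o_5 = (7.4686, 2.8978, 4.2679)

7.469 2.898 4.268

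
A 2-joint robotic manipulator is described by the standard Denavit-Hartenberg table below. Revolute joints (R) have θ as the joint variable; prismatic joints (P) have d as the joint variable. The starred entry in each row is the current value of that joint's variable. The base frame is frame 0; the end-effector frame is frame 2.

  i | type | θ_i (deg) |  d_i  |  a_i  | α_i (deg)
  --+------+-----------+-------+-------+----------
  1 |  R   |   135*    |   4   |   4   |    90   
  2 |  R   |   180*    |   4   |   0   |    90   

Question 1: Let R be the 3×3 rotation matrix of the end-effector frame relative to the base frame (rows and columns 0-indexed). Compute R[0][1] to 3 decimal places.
0.707

End-effector y-axis (col 1 of R) = (0.7071,0.7071,0.0000)
R[0][1] = 0.7071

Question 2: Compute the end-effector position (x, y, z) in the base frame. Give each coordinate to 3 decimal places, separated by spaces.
after link 1: o_1 = (-2.8284, 2.8284, 4.0000)
after link 2: o_2 = (0.0000, 5.6569, 4.0000)

0.000 5.657 4.000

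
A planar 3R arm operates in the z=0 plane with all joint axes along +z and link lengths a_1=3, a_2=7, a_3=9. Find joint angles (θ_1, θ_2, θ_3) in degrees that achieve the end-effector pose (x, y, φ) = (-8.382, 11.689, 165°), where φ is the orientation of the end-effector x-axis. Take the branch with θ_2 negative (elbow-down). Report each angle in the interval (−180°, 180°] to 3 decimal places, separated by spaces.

120.001 -44.998 89.997

wrist centre = target − a_3·(cos φ, sin φ) = (0.3113, 9.3596)
cos θ_2 = (87.6996−3²−7²)/(2·3·7) = 0.7071; θ_2 = -44.9979° (elbow-down)
β = atan2(9.3596,0.3113) = 88.0949°; ψ = atan2(-4.9496,7.9499) = -31.9061°
θ_1 = β − ψ = 120.0009°
θ_3 = φ − θ_1 − θ_2 = 89.9970° (wrapped to (-180°,180°])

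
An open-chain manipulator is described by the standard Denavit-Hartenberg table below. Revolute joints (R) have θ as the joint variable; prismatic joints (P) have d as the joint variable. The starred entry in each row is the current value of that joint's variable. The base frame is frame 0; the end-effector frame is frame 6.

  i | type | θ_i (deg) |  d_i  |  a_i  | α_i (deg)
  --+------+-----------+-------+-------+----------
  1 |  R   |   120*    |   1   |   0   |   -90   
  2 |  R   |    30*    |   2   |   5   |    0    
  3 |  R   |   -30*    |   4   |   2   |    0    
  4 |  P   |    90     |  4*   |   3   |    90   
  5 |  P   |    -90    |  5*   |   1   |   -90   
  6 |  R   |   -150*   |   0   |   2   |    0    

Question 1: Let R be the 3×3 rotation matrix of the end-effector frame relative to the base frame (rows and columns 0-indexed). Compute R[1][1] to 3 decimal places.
End-effector y-axis (col 1 of R) = (0.0000,1.0000,0.0000)
R[1][1] = 1.0000

1.000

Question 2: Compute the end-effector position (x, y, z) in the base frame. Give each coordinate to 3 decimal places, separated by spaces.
after link 1: o_1 = (0.0000, 0.0000, 1.0000)
after link 2: o_2 = (-3.8971, 2.7500, -1.5000)
after link 3: o_3 = (-8.3612, 2.4821, -1.5000)
after link 4: o_4 = (-11.8253, 0.4821, -4.5000)
after link 5: o_5 = (-13.4593, 5.3122, -4.5000)
after link 6: o_6 = (-15.4593, 5.3122, -4.5000)

-15.459 5.312 -4.500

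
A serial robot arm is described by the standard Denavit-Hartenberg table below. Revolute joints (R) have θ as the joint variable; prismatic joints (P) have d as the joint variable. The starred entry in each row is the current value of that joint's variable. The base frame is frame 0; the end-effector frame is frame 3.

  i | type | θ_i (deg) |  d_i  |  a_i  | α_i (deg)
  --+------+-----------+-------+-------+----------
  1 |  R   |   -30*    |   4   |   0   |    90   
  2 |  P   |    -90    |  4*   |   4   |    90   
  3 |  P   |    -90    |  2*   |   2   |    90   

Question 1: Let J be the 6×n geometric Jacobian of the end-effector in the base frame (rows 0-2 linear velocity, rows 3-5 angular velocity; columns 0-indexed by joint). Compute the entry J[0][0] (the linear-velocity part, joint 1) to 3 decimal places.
0.732

axis z_0 = ẑ; lever o_n−o_0 = (-2.7321,-0.7321,-0.0000)
cross product → J_v[:, 0] = (0.7321,-2.7321,0.0000)
J_ω[:, 0] = z_0
entry J[0][0] = 0.7321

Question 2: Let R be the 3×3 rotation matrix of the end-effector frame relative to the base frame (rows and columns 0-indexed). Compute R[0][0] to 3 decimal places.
0.500

End-effector x-axis (col 0 of R) = (0.5000,0.8660,-0.0000)
R[0][0] = 0.5000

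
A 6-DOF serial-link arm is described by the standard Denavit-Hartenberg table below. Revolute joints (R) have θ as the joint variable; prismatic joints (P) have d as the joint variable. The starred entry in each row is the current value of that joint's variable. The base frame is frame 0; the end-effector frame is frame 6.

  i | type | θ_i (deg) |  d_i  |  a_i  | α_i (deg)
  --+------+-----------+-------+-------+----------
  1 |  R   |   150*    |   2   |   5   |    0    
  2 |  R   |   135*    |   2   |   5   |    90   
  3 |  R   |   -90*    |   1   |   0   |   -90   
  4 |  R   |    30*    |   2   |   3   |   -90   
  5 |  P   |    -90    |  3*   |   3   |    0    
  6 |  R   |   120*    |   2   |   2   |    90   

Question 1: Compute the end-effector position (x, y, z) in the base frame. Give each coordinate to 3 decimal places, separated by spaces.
3.501 -4.719 2.402

after link 1: o_1 = (-4.3301, 2.5000, 2.0000)
after link 2: o_2 = (-3.0360, -2.3296, 4.0000)
after link 3: o_3 = (-4.0020, -2.5884, 4.0000)
after link 4: o_4 = (-2.0354, -4.1321, 1.4019)
after link 5: o_5 = (1.2506, -6.3574, 2.9019)
after link 6: o_6 = (3.5013, -4.7191, 2.4019)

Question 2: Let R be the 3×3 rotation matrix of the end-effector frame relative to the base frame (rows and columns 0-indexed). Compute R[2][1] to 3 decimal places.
End-effector y-axis (col 1 of R) = (0.8365,0.2241,0.5000)
R[2][1] = 0.5000

0.500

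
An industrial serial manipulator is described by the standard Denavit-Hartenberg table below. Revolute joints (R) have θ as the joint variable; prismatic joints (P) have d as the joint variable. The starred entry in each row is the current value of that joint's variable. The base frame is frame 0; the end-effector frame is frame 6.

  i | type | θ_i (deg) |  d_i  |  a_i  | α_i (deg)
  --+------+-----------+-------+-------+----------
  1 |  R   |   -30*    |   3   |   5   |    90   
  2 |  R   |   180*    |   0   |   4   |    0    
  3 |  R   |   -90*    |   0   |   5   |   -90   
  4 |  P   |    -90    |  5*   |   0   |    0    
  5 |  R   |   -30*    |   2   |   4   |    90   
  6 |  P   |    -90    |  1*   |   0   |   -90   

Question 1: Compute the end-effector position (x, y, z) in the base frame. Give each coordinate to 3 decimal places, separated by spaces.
-6.678 0.433 5.134

after link 1: o_1 = (4.3301, -2.5000, 3.0000)
after link 2: o_2 = (0.8660, -0.5000, 3.0000)
after link 3: o_3 = (0.8660, -0.5000, 8.0000)
after link 4: o_4 = (-3.4641, 2.0000, 8.0000)
after link 5: o_5 = (-6.9282, -0.0000, 6.0000)
after link 6: o_6 = (-6.6782, 0.4330, 5.1340)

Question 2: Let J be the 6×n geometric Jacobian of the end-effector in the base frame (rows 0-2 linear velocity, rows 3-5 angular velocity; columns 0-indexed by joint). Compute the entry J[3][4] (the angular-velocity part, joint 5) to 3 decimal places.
axis z_4 = (-0.8660,0.5000,0.0000); lever o_n−o_4 = (-3.2141,-1.5670,-2.8660)
cross product → J_v[:, 4] = (-1.4330,-2.4821,2.9641)
J_ω[:, 4] = z_4
entry J[3][4] = -0.8660

-0.866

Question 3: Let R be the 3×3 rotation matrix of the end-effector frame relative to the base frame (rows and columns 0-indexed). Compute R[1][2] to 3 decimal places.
-0.750

End-effector z-axis (col 2 of R) = (-0.4330,-0.7500,-0.5000)
R[1][2] = -0.7500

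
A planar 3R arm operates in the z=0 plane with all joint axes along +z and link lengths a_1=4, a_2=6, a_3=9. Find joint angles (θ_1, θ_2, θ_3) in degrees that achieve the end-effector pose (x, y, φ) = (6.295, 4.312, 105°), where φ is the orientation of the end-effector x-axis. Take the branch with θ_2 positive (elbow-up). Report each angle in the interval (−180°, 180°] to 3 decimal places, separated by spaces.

wrist centre = target − a_3·(cos φ, sin φ) = (8.6244, -4.3813)
cos θ_2 = (93.5759−4²−6²)/(2·4·6) = 0.8662; θ_2 = 29.9842° (elbow-up)
β = atan2(-4.3813,8.6244) = -26.9314°; ψ = atan2(2.9986,9.1970) = 18.0579°
θ_1 = β − ψ = -44.9893°
θ_3 = φ − θ_1 − θ_2 = 120.0051° (wrapped to (-180°,180°])

-44.989 29.984 120.005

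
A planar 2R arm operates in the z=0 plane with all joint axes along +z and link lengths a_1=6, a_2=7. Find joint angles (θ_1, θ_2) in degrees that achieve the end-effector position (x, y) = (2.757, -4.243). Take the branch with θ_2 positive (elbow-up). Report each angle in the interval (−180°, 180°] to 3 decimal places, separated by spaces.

cos θ_2 = (25.6041−6²−7²)/(2·6·7) = -0.7071; θ_2 = 134.9990° (elbow-up)
β = atan2(-4.2430,2.7570) = -56.9852°; ψ = atan2(4.9498,1.0503) = 78.0197°
θ_1 = β − ψ = -135.0049°

-135.005 134.999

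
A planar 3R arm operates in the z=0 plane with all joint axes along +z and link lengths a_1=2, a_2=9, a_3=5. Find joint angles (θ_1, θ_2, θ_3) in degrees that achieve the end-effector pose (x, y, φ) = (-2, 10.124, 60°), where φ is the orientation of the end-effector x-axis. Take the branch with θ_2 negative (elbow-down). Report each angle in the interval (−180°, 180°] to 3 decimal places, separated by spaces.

wrist centre = target − a_3·(cos φ, sin φ) = (-4.5000, 5.7939)
cos θ_2 = (53.8190−2²−9²)/(2·2·9) = -0.8661; θ_2 = -150.0131° (elbow-down)
β = atan2(5.7939,-4.5000) = 127.8359°; ψ = atan2(-4.4982,-5.7953) = -142.1818°
θ_1 = β − ψ = 270.0177°
θ_3 = φ − θ_1 − θ_2 = -60.0045° (wrapped to (-180°,180°])

-89.982 -150.013 -60.005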